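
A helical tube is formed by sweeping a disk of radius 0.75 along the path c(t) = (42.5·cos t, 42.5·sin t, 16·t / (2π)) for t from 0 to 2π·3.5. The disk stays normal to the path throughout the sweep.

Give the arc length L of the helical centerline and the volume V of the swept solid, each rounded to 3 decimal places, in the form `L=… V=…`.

2πR = 2π·42.5 = 267.035376
per-turn = √(267.035376² + 16²) = √(71307.8918 + 256) = √71563.8918 = 267.514283
L = 3.5 × 267.514283 = 936.299992
V = π·0.75² × L = 1.767146 × 936.299992 = 1654.578661

L=936.300 V=1654.579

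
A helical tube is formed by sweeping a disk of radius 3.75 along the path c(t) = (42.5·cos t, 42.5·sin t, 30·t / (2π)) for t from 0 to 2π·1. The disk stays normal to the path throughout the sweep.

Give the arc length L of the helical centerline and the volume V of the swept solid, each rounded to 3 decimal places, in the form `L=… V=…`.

L=268.715 V=11871.477

2πR = 2π·42.5 = 267.035376
per-turn = √(267.035376² + 30²) = √(71307.8918 + 900) = √72207.8918 = 268.715262
L = 1 × 268.715262 = 268.715262
V = π·3.75² × L = 44.178647 × 268.715262 = 11871.476601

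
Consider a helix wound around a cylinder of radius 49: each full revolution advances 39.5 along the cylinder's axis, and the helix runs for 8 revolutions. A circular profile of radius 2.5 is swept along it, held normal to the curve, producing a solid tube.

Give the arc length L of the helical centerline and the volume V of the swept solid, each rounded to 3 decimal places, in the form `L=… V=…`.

L=2483.197 V=48757.460

2πR = 2π·49 = 307.876080
per-turn = √(307.876080² + 39.5²) = √(94787.6807 + 1560.25) = √96347.9307 = 310.399631
L = 8 × 310.399631 = 2483.197045
V = π·2.5² × L = 19.634954 × 2483.197045 = 48757.459956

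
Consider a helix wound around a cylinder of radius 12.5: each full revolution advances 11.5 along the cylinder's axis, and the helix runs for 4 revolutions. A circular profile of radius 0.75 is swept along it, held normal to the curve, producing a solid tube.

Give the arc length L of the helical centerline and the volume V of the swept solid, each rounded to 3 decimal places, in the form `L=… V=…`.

2πR = 2π·12.5 = 78.539816
per-turn = √(78.539816² + 11.5²) = √(6168.5028 + 132.25) = √6300.7528 = 79.377281
L = 4 × 79.377281 = 317.509124
V = π·0.75² × L = 1.767146 × 317.509124 = 561.084937

L=317.509 V=561.085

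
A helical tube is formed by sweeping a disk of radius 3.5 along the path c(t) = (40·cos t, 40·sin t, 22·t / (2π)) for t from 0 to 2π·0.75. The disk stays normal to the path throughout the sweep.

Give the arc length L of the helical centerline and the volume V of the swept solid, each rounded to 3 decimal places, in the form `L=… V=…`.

2πR = 2π·40 = 251.327412
per-turn = √(251.327412² + 22²) = √(63165.4682 + 484) = √63649.4682 = 252.288462
L = 0.75 × 252.288462 = 189.216347
V = π·3.5² × L = 38.484510 × 189.216347 = 7281.898386

L=189.216 V=7281.898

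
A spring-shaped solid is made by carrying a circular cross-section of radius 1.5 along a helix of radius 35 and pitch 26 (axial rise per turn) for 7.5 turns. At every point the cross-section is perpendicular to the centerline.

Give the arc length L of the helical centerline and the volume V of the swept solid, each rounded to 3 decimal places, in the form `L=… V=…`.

2πR = 2π·35 = 219.911486
per-turn = √(219.911486² + 26²) = √(48361.0616 + 676) = √49037.0616 = 221.443134
L = 7.5 × 221.443134 = 1660.823504
V = π·1.5² × L = 7.068583 × 1660.823504 = 11739.669571

L=1660.824 V=11739.670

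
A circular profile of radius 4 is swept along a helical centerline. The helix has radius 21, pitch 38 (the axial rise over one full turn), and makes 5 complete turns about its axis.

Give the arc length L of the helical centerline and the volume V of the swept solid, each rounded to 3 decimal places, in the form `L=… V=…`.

2πR = 2π·21 = 131.946891
per-turn = √(131.946891² + 38²) = √(17409.9822 + 1444) = √18853.9822 = 137.309804
L = 5 × 137.309804 = 686.549018
V = π·4² × L = 50.265482 × 686.549018 = 34509.717619

L=686.549 V=34509.718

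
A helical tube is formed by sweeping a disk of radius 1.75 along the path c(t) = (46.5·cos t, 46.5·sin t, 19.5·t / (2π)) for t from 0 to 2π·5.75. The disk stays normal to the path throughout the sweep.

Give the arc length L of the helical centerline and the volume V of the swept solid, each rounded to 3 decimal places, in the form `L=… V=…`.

L=1683.704 V=16199.133

2πR = 2π·46.5 = 292.168117
per-turn = √(292.168117² + 19.5²) = √(85362.2085 + 380.25) = √85742.4585 = 292.818132
L = 5.75 × 292.818132 = 1683.704259
V = π·1.75² × L = 9.621128 × 1683.704259 = 16199.133354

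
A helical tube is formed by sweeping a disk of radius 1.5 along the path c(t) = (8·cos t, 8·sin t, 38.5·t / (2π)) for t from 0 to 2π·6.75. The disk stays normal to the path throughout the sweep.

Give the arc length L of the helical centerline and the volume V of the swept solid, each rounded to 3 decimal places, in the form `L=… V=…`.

L=427.380 V=3020.975

2πR = 2π·8 = 50.265482
per-turn = √(50.265482² + 38.5²) = √(2526.6187 + 1482.25) = √4008.8687 = 63.315628
L = 6.75 × 63.315628 = 427.380488
V = π·1.5² × L = 7.068583 × 427.380488 = 3020.974652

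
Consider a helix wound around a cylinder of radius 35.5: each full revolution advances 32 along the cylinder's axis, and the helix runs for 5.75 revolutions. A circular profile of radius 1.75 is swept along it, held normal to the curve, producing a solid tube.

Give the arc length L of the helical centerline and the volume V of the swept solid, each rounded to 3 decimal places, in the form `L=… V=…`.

2πR = 2π·35.5 = 223.053078
per-turn = √(223.053078² + 32²) = √(49752.6758 + 1024) = √50776.6758 = 225.336805
L = 5.75 × 225.336805 = 1295.686630
V = π·1.75² × L = 9.621128 × 1295.686630 = 12465.966269

L=1295.687 V=12465.966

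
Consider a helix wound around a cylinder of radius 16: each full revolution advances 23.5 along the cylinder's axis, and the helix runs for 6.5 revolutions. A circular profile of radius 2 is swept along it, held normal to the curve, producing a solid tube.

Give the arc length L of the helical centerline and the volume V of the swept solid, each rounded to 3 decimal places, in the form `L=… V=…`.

L=671.067 V=8432.879

2πR = 2π·16 = 100.530965
per-turn = √(100.530965² + 23.5²) = √(10106.4749 + 552.25) = √10658.7249 = 103.241101
L = 6.5 × 103.241101 = 671.067156
V = π·2² × L = 12.566371 × 671.067156 = 8432.878584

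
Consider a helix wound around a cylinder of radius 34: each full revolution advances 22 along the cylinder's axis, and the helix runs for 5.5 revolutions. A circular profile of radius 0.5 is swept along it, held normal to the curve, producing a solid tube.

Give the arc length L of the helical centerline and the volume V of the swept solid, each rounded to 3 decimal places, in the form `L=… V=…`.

2πR = 2π·34 = 213.628300
per-turn = √(213.628300² + 22²) = √(45637.0508 + 484) = √46121.0508 = 214.758122
L = 5.5 × 214.758122 = 1181.169668
V = π·0.5² × L = 0.785398 × 1181.169668 = 927.688488

L=1181.170 V=927.688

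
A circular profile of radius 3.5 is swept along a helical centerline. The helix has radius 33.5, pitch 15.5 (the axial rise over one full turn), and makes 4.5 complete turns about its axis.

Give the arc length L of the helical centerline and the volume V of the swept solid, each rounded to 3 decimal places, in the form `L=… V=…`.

L=949.755 V=36550.851

2πR = 2π·33.5 = 210.486708
per-turn = √(210.486708² + 15.5²) = √(44304.6542 + 240.25) = √44544.9042 = 211.056637
L = 4.5 × 211.056637 = 949.754868
V = π·3.5² × L = 38.484510 × 949.754868 = 36550.850719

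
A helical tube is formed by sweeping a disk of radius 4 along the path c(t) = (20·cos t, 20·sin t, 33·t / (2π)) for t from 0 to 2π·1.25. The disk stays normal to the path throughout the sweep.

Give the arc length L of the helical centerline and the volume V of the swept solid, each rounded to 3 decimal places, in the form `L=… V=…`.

2πR = 2π·20 = 125.663706
per-turn = √(125.663706² + 33²) = √(15791.3670 + 1089) = √16880.3670 = 129.924467
L = 1.25 × 129.924467 = 162.405583
V = π·4² × L = 50.265482 × 162.405583 = 8163.395001

L=162.406 V=8163.395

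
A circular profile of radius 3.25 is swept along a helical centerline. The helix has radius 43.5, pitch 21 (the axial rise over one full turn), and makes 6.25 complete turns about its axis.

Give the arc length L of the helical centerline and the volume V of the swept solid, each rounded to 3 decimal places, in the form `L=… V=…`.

2πR = 2π·43.5 = 273.318561
per-turn = √(273.318561² + 21²) = √(74703.0357 + 441) = √75144.0357 = 274.124125
L = 6.25 × 274.124125 = 1713.275779
V = π·3.25² × L = 33.183072 × 1713.275779 = 56851.754223

L=1713.276 V=56851.754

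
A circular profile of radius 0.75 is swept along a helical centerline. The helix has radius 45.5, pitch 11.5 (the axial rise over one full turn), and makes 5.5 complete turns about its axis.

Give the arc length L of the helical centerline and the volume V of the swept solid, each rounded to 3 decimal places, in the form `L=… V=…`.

2πR = 2π·45.5 = 285.884931
per-turn = √(285.884931² + 11.5²) = √(81730.1940 + 132.25) = √81862.4440 = 286.116137
L = 5.5 × 286.116137 = 1573.638755
V = π·0.75² × L = 1.767146 × 1573.638755 = 2780.849224

L=1573.639 V=2780.849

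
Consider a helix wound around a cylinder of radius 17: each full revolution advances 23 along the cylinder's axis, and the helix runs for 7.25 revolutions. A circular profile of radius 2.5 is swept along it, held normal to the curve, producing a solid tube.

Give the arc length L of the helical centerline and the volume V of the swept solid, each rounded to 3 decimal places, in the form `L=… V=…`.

L=792.152 V=15553.870

2πR = 2π·17 = 106.814150
per-turn = √(106.814150² + 23²) = √(11409.2627 + 529) = √11938.2627 = 109.262357
L = 7.25 × 109.262357 = 792.152089
V = π·2.5² × L = 19.634954 × 792.152089 = 15553.869901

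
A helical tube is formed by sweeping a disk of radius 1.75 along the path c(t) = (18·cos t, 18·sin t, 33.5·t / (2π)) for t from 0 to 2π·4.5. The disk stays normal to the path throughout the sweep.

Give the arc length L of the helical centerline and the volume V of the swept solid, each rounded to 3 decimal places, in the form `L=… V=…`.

L=530.795 V=5106.848

2πR = 2π·18 = 113.097336
per-turn = √(113.097336² + 33.5²) = √(12791.0073 + 1122.25) = √13913.2573 = 117.954471
L = 4.5 × 117.954471 = 530.795121
V = π·1.75² × L = 9.621128 × 530.795121 = 5106.847536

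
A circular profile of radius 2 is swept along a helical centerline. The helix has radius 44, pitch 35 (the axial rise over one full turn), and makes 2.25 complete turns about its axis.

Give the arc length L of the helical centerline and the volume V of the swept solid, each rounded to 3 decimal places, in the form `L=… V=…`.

2πR = 2π·44 = 276.460154
per-turn = √(276.460154² + 35²) = √(76430.2165 + 1225) = √77655.2165 = 278.666856
L = 2.25 × 278.666856 = 627.000425
V = π·2² × L = 12.566371 × 627.000425 = 7879.119721

L=627.000 V=7879.120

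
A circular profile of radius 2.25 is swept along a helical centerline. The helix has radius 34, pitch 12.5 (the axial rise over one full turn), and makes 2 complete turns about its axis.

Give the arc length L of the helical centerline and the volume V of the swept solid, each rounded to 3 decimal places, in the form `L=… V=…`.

L=427.987 V=6806.845

2πR = 2π·34 = 213.628300
per-turn = √(213.628300² + 12.5²) = √(45637.0508 + 156.25) = √45793.3008 = 213.993693
L = 2 × 213.993693 = 427.987386
V = π·2.25² × L = 15.904313 × 427.987386 = 6806.845273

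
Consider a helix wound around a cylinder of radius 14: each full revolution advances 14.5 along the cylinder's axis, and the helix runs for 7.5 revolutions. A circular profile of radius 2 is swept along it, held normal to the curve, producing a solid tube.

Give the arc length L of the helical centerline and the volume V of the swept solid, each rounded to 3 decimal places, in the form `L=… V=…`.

L=668.638 V=8402.347

2πR = 2π·14 = 87.964594
per-turn = √(87.964594² + 14.5²) = √(7737.7699 + 210.25) = √7948.0199 = 89.151668
L = 7.5 × 89.151668 = 668.637508
V = π·2² × L = 12.566371 × 668.637508 = 8402.346727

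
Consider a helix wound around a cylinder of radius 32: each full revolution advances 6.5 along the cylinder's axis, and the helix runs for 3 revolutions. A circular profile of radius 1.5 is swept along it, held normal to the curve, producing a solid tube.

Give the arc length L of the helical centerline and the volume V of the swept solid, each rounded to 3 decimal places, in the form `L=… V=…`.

L=603.501 V=4265.897

2πR = 2π·32 = 201.061930
per-turn = √(201.061930² + 6.5²) = √(40425.8996 + 42.25) = √40468.1496 = 201.166970
L = 3 × 201.166970 = 603.500909
V = π·1.5² × L = 7.068583 × 603.500909 = 4265.896547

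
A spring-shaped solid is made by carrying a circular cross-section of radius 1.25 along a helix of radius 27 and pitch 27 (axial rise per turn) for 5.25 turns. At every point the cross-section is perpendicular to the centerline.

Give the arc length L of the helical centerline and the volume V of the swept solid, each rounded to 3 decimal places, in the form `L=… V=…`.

L=901.851 V=4426.951

2πR = 2π·27 = 169.646003
per-turn = √(169.646003² + 27²) = √(28779.7664 + 729) = √29508.7664 = 171.781159
L = 5.25 × 171.781159 = 901.851082
V = π·1.25² × L = 4.908739 × 901.851082 = 4426.951149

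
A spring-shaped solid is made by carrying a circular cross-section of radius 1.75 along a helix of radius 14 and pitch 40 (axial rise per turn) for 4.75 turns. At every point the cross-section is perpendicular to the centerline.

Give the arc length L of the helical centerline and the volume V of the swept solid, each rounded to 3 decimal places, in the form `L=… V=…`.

2πR = 2π·14 = 87.964594
per-turn = √(87.964594² + 40²) = √(7737.7699 + 1600) = √9337.7699 = 96.632137
L = 4.75 × 96.632137 = 459.002650
V = π·1.75² × L = 9.621128 × 459.002650 = 4416.123014

L=459.003 V=4416.123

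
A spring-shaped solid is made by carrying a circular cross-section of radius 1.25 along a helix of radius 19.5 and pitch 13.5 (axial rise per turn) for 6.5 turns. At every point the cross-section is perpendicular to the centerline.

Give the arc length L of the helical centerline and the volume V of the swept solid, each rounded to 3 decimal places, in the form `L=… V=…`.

2πR = 2π·19.5 = 122.522113
per-turn = √(122.522113² + 13.5²) = √(15011.6683 + 182.25) = √15193.9183 = 123.263613
L = 6.5 × 123.263613 = 801.213485
V = π·1.25² × L = 4.908739 × 801.213485 = 3932.947496

L=801.213 V=3932.947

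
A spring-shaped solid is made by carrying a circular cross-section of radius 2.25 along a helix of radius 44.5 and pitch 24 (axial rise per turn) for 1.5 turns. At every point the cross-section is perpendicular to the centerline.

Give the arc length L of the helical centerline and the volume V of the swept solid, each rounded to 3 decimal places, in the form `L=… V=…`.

2πR = 2π·44.5 = 279.601746
per-turn = √(279.601746² + 24²) = √(78177.1365 + 576) = √78753.1365 = 280.629892
L = 1.5 × 280.629892 = 420.944838
V = π·2.25² × L = 15.904313 × 420.944838 = 6694.838386

L=420.945 V=6694.838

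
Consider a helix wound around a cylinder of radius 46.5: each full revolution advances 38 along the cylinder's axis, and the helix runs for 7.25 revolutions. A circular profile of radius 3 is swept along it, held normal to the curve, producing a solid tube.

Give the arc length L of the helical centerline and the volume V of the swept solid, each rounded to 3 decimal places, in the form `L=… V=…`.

2πR = 2π·46.5 = 292.168117
per-turn = √(292.168117² + 38²) = √(85362.2085 + 1444) = √86806.2085 = 294.628934
L = 7.25 × 294.628934 = 2136.059768
V = π·3² × L = 28.274334 × 2136.059768 = 60395.667073

L=2136.060 V=60395.667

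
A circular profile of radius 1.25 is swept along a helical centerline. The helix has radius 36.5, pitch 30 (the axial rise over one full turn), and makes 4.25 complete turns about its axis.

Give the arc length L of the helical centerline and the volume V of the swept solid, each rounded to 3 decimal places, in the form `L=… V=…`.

2πR = 2π·36.5 = 229.336264
per-turn = √(229.336264² + 30²) = √(52595.1219 + 900) = √53495.1219 = 231.290125
L = 4.25 × 231.290125 = 982.983031
V = π·1.25² × L = 4.908739 × 982.983031 = 4825.206668

L=982.983 V=4825.207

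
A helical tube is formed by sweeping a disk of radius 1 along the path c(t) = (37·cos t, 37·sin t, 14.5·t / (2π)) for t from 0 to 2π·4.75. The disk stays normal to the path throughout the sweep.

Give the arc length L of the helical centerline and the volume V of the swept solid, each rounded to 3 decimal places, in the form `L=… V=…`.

L=1106.416 V=3475.907

2πR = 2π·37 = 232.477856
per-turn = √(232.477856² + 14.5²) = √(54045.9537 + 210.25) = √54256.2037 = 232.929611
L = 4.75 × 232.929611 = 1106.415652
V = π·1² × L = 3.141593 × 1106.415652 = 3475.907286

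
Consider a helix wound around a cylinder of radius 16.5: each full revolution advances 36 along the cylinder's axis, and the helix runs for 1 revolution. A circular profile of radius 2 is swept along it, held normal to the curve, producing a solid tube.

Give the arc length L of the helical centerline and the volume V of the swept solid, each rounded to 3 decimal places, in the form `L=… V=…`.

2πR = 2π·16.5 = 103.672558
per-turn = √(103.672558² + 36²) = √(10747.9992 + 1296) = √12043.9992 = 109.745156
L = 1 × 109.745156 = 109.745156
V = π·2² × L = 12.566371 × 109.745156 = 1379.098299

L=109.745 V=1379.098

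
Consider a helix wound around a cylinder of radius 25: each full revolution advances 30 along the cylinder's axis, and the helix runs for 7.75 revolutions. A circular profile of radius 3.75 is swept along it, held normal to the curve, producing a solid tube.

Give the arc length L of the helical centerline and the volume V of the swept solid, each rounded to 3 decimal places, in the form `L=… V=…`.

2πR = 2π·25 = 157.079633
per-turn = √(157.079633² + 30²) = √(24674.0110 + 900) = √25574.0110 = 159.918764
L = 7.75 × 159.918764 = 1239.370419
V = π·3.75² × L = 44.178647 × 1239.370419 = 54753.707867

L=1239.370 V=54753.708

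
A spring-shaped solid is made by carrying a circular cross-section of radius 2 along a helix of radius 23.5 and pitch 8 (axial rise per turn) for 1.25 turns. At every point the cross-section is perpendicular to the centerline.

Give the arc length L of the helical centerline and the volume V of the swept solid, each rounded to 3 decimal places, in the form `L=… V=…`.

L=184.839 V=2322.759

2πR = 2π·23.5 = 147.654855
per-turn = √(147.654855² + 8²) = √(21801.9561 + 64) = √21865.9561 = 147.871418
L = 1.25 × 147.871418 = 184.839272
V = π·2² × L = 12.566371 × 184.839272 = 2322.758795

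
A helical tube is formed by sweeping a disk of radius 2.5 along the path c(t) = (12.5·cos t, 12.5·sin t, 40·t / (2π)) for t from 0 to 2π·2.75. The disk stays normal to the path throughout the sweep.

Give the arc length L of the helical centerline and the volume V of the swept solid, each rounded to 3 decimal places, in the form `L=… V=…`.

L=242.383 V=4759.170

2πR = 2π·12.5 = 78.539816
per-turn = √(78.539816² + 40²) = √(6168.5028 + 1600) = √7768.5028 = 88.139110
L = 2.75 × 88.139110 = 242.382553
V = π·2.5² × L = 19.634954 × 242.382553 = 4759.170301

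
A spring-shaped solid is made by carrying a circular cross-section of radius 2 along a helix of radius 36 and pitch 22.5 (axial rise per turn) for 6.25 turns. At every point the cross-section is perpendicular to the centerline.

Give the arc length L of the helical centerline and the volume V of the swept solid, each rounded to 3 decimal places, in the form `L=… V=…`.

2πR = 2π·36 = 226.194671
per-turn = √(226.194671² + 22.5²) = √(51164.0292 + 506.25) = √51670.2792 = 227.310975
L = 6.25 × 227.310975 = 1420.693592
V = π·2² × L = 12.566371 × 1420.693592 = 17852.962204

L=1420.694 V=17852.962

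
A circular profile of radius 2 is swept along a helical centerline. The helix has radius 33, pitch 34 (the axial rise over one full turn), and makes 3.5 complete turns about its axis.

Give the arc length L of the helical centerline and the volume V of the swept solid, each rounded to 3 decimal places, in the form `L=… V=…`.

2πR = 2π·33 = 207.345115
per-turn = √(207.345115² + 34²) = √(42991.9968 + 1156) = √44147.9968 = 210.114247
L = 3.5 × 210.114247 = 735.399864
V = π·2² × L = 12.566371 × 735.399864 = 9241.307245

L=735.400 V=9241.307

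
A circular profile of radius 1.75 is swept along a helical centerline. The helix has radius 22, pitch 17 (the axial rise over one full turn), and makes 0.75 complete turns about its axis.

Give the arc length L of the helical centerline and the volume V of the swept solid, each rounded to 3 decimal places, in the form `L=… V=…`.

2πR = 2π·22 = 138.230077
per-turn = √(138.230077² + 17²) = √(19107.5541 + 289) = √19396.5541 = 139.271512
L = 0.75 × 139.271512 = 104.453634
V = π·1.75² × L = 9.621128 × 104.453634 = 1004.961732

L=104.454 V=1004.962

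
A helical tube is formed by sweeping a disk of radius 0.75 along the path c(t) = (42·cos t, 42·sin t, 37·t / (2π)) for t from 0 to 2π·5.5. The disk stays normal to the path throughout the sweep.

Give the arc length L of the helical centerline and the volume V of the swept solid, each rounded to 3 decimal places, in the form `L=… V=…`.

2πR = 2π·42 = 263.893783
per-turn = √(263.893783² + 37²) = √(69639.9287 + 1369) = √71008.9287 = 266.475006
L = 5.5 × 266.475006 = 1465.612531
V = π·0.75² × L = 1.767146 × 1465.612531 = 2589.951128

L=1465.613 V=2589.951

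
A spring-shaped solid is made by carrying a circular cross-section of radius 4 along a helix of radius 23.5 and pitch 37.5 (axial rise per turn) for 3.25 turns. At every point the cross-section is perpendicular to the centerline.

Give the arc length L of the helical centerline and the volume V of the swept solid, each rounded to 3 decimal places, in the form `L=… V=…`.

2πR = 2π·23.5 = 147.654855
per-turn = √(147.654855² + 37.5²) = √(21801.9561 + 1406.25) = √23208.2061 = 152.342398
L = 3.25 × 152.342398 = 495.112792
V = π·4² × L = 50.265482 × 495.112792 = 24887.083379

L=495.113 V=24887.083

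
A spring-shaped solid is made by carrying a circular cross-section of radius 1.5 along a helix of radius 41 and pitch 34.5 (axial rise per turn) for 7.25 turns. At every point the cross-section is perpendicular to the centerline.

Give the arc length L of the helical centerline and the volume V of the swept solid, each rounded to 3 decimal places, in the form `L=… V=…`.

L=1884.351 V=13319.693

2πR = 2π·41 = 257.610598
per-turn = √(257.610598² + 34.5²) = √(66363.2200 + 1190.25) = √67553.4700 = 259.910504
L = 7.25 × 259.910504 = 1884.351153
V = π·1.5² × L = 7.068583 × 1884.351153 = 13319.693410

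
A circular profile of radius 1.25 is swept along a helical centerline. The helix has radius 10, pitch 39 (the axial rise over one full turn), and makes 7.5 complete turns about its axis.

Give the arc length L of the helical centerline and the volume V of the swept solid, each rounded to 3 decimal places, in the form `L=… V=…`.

2πR = 2π·10 = 62.831853
per-turn = √(62.831853² + 39²) = √(3947.8418 + 1521) = √5468.8418 = 73.951618
L = 7.5 × 73.951618 = 554.637133
V = π·1.25² × L = 4.908739 × 554.637133 = 2722.568659

L=554.637 V=2722.569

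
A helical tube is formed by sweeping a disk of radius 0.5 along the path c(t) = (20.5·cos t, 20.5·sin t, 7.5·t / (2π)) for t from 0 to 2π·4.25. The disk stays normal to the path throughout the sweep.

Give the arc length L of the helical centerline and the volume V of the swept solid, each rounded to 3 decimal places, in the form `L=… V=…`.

2πR = 2π·20.5 = 128.805299
per-turn = √(128.805299² + 7.5²) = √(16590.8050 + 56.25) = √16647.0550 = 129.023467
L = 4.25 × 129.023467 = 548.349734
V = π·0.5² × L = 0.785398 × 548.349734 = 430.672874

L=548.350 V=430.673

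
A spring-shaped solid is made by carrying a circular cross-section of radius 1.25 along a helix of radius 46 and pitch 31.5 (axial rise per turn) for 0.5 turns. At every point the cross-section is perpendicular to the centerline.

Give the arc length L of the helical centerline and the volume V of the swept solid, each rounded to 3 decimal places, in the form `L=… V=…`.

2πR = 2π·46 = 289.026524
per-turn = √(289.026524² + 31.5²) = √(83536.3317 + 992.25) = √84528.5817 = 290.737995
L = 0.5 × 290.737995 = 145.368997
V = π·1.25² × L = 4.908739 × 145.368997 = 713.578397

L=145.369 V=713.578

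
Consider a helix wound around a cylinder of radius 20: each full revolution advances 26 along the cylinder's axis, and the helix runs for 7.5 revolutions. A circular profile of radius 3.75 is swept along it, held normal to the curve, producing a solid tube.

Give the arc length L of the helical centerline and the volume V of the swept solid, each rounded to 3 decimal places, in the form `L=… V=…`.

2πR = 2π·20 = 125.663706
per-turn = √(125.663706² + 26²) = √(15791.3670 + 676) = √16467.3670 = 128.325239
L = 7.5 × 128.325239 = 962.439295
V = π·3.75² × L = 44.178647 × 962.439295 = 42519.265565

L=962.439 V=42519.266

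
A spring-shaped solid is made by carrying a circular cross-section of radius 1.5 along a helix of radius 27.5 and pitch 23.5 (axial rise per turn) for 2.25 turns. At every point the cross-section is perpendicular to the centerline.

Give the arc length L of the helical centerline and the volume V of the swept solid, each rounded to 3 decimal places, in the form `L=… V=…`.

L=392.351 V=2773.368

2πR = 2π·27.5 = 172.787596
per-turn = √(172.787596² + 23.5²) = √(29855.5533 + 552.25) = √30407.8033 = 174.378334
L = 2.25 × 174.378334 = 392.351251
V = π·1.5² × L = 7.068583 × 392.351251 = 2773.367568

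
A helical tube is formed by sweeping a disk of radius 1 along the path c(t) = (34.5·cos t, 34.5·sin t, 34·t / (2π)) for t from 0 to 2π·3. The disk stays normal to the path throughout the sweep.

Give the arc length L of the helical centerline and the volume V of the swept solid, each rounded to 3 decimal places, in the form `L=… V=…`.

L=658.260 V=2067.986

2πR = 2π·34.5 = 216.769893
per-turn = √(216.769893² + 34²) = √(46989.1866 + 1156) = √48145.1866 = 219.420114
L = 3 × 219.420114 = 658.260343
V = π·1² × L = 3.141593 × 658.260343 = 2067.985857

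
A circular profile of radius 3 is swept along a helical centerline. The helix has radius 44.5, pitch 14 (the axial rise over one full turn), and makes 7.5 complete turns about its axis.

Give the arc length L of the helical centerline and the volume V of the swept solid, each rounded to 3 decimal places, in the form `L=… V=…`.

L=2099.640 V=59365.928

2πR = 2π·44.5 = 279.601746
per-turn = √(279.601746² + 14²) = √(78177.1365 + 196) = √78373.1365 = 279.952025
L = 7.5 × 279.952025 = 2099.640190
V = π·3² × L = 28.274334 × 2099.640190 = 59365.927754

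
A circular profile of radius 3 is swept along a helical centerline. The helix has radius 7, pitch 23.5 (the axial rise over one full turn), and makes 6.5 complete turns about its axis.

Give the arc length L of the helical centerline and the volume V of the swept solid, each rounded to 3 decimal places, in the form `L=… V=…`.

2πR = 2π·7 = 43.982297
per-turn = √(43.982297² + 23.5²) = √(1934.4425 + 552.25) = √2486.6925 = 49.866747
L = 6.5 × 49.866747 = 324.133856
V = π·3² × L = 28.274334 × 324.133856 = 9164.668864

L=324.134 V=9164.669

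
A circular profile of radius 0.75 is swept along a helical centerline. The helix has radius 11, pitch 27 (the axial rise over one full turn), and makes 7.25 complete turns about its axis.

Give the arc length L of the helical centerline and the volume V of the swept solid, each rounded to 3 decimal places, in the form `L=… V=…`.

L=537.962 V=950.658

2πR = 2π·11 = 69.115038
per-turn = √(69.115038² + 27²) = √(4776.8885 + 729) = √5505.8885 = 74.201675
L = 7.25 × 74.201675 = 537.962142
V = π·0.75² × L = 1.767146 × 537.962142 = 950.657576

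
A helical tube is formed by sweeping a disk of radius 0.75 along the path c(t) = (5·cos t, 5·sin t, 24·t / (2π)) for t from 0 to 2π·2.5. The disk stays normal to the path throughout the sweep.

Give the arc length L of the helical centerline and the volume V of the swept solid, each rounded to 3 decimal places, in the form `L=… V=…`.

L=98.836 V=174.657

2πR = 2π·5 = 31.415927
per-turn = √(31.415927² + 24²) = √(986.9604 + 576) = √1562.9604 = 39.534294
L = 2.5 × 39.534294 = 98.835736
V = π·0.75² × L = 1.767146 × 98.835736 = 174.657163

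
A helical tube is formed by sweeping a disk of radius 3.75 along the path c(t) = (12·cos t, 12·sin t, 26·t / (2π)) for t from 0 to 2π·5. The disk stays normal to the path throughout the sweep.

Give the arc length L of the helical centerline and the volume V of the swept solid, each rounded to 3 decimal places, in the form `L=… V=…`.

2πR = 2π·12 = 75.398224
per-turn = √(75.398224² + 26²) = √(5684.8921 + 676) = √6360.8921 = 79.755201
L = 5 × 79.755201 = 398.776007
V = π·3.75² × L = 44.178647 × 398.776007 = 17617.384301

L=398.776 V=17617.384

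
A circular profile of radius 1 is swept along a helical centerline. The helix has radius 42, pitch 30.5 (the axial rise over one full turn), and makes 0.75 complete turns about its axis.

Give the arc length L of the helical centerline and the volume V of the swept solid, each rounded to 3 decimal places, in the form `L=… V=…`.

L=199.238 V=625.924

2πR = 2π·42 = 263.893783
per-turn = √(263.893783² + 30.5²) = √(69639.9287 + 930.25) = √70570.1787 = 265.650482
L = 0.75 × 265.650482 = 199.237862
V = π·1² × L = 3.141593 × 199.237862 = 625.924202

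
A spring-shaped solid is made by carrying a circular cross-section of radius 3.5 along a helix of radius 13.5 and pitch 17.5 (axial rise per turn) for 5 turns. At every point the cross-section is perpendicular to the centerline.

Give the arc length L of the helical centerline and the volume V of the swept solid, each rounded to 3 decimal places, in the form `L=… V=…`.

2πR = 2π·13.5 = 84.823002
per-turn = √(84.823002² + 17.5²) = √(7194.9416 + 306.25) = √7501.1916 = 86.609420
L = 5 × 86.609420 = 433.047099
V = π·3.5² × L = 38.484510 × 433.047099 = 16665.605426

L=433.047 V=16665.605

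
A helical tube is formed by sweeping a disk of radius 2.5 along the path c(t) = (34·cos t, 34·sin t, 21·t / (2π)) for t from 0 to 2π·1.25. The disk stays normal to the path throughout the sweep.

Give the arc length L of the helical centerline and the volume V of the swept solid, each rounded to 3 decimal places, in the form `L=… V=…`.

2πR = 2π·34 = 213.628300
per-turn = √(213.628300² + 21²) = √(45637.0508 + 441) = √46078.0508 = 214.657986
L = 1.25 × 214.657986 = 268.322482
V = π·2.5² × L = 19.634954 × 268.322482 = 5268.499612

L=268.322 V=5268.500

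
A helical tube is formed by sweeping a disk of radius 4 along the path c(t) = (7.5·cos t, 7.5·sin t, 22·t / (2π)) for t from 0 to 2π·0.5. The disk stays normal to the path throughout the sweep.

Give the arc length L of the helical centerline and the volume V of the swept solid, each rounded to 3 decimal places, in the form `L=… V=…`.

L=26.003 V=1307.062

2πR = 2π·7.5 = 47.123890
per-turn = √(47.123890² + 22²) = √(2220.6610 + 484) = √2704.6610 = 52.006355
L = 0.5 × 52.006355 = 26.003178
V = π·4² × L = 50.265482 × 26.003178 = 1307.062270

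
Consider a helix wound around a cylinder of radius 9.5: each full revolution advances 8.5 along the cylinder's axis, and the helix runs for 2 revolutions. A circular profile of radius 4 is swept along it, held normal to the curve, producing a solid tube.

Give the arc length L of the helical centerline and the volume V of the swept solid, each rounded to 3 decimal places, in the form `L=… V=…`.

2πR = 2π·9.5 = 59.690260
per-turn = √(59.690260² + 8.5²) = √(3562.9272 + 72.25) = √3635.1772 = 60.292431
L = 2 × 60.292431 = 120.584861
V = π·4² × L = 50.265482 × 120.584861 = 6061.256226

L=120.585 V=6061.256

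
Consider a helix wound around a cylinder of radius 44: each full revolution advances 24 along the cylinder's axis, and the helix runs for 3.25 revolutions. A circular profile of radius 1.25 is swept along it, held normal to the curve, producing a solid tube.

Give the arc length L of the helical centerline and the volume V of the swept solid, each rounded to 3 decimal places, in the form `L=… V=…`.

2πR = 2π·44 = 276.460154
per-turn = √(276.460154² + 24²) = √(76430.2165 + 576) = √77006.2165 = 277.499940
L = 3.25 × 277.499940 = 901.874804
V = π·1.25² × L = 4.908739 × 901.874804 = 4427.067590

L=901.875 V=4427.068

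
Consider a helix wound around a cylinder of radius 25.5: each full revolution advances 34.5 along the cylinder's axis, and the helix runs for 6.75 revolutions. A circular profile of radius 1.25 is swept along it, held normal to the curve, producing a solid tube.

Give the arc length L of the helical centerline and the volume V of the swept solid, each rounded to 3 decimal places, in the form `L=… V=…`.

L=1106.281 V=5430.446

2πR = 2π·25.5 = 160.221225
per-turn = √(160.221225² + 34.5²) = √(25670.8410 + 1190.25) = √26861.0910 = 163.893536
L = 6.75 × 163.893536 = 1106.281366
V = π·1.25² × L = 4.908739 × 1106.281366 = 5430.445957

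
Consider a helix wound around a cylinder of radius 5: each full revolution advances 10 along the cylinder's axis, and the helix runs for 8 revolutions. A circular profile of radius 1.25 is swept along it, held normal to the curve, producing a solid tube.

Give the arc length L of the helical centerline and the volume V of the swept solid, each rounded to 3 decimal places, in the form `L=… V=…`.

2πR = 2π·5 = 31.415927
per-turn = √(31.415927² + 10²) = √(986.9604 + 100) = √1086.9604 = 32.969083
L = 8 × 32.969083 = 263.752665
V = π·1.25² × L = 4.908739 × 263.752665 = 1294.692866

L=263.753 V=1294.693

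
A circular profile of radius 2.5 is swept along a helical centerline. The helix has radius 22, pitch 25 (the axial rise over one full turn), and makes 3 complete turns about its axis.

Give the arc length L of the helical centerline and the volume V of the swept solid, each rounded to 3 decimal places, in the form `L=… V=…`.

L=421.418 V=8274.520

2πR = 2π·22 = 138.230077
per-turn = √(138.230077² + 25²) = √(19107.5541 + 625) = √19732.5541 = 140.472610
L = 3 × 140.472610 = 421.417830
V = π·2.5² × L = 19.634954 × 421.417830 = 8274.519734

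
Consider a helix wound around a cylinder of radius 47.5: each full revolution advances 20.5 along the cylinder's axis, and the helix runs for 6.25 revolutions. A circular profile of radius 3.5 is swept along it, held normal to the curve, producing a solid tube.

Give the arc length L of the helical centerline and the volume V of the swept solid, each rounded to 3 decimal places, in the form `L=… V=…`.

L=1869.716 V=71955.096

2πR = 2π·47.5 = 298.451302
per-turn = √(298.451302² + 20.5²) = √(89073.1797 + 420.25) = √89493.4297 = 299.154525
L = 6.25 × 299.154525 = 1869.715780
V = π·3.5² × L = 38.484510 × 1869.715780 = 71955.095649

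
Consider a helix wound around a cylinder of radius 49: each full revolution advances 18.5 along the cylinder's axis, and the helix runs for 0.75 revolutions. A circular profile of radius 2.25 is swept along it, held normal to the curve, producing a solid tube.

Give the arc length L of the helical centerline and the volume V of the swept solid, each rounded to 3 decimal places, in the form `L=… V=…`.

2πR = 2π·49 = 307.876080
per-turn = √(307.876080² + 18.5²) = √(94787.6807 + 342.25) = √95129.9307 = 308.431404
L = 0.75 × 308.431404 = 231.323553
V = π·2.25² × L = 15.904313 × 231.323553 = 3679.042141

L=231.324 V=3679.042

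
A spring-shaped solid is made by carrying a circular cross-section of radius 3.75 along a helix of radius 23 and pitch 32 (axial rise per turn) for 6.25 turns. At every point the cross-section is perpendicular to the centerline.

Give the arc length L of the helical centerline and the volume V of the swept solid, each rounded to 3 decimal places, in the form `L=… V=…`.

L=925.086 V=40869.057

2πR = 2π·23 = 144.513262
per-turn = √(144.513262² + 32²) = √(20884.0829 + 1024) = √21908.0829 = 148.013793
L = 6.25 × 148.013793 = 925.086206
V = π·3.75² × L = 44.178647 × 925.086206 = 40869.056660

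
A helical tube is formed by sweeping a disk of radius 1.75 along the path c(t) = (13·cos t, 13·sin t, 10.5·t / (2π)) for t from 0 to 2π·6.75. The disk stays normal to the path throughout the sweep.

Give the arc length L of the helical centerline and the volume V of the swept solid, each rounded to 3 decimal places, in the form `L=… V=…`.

L=555.886 V=5348.253

2πR = 2π·13 = 81.681409
per-turn = √(81.681409² + 10.5²) = √(6671.8526 + 110.25) = √6782.1026 = 82.353522
L = 6.75 × 82.353522 = 555.886273
V = π·1.75² × L = 9.621128 × 555.886273 = 5348.252710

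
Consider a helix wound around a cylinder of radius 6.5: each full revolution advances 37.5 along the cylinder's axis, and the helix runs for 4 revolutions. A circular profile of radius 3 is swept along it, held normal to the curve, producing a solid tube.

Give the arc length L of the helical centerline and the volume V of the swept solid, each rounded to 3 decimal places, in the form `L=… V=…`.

L=221.782 V=6270.748

2πR = 2π·6.5 = 40.840704
per-turn = √(40.840704² + 37.5²) = √(1667.9631 + 1406.25) = √3074.2131 = 55.445587
L = 4 × 55.445587 = 221.782349
V = π·3² × L = 28.274334 × 221.782349 = 6270.748183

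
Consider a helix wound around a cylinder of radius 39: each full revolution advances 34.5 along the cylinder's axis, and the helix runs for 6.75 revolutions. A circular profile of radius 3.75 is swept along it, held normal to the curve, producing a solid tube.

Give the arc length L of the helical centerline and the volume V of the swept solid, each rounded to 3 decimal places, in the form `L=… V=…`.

2πR = 2π·39 = 245.044227
per-turn = √(245.044227² + 34.5²) = √(60046.6732 + 1190.25) = √61236.9232 = 247.460953
L = 6.75 × 247.460953 = 1670.361432
V = π·3.75² × L = 44.178647 × 1670.361432 = 73794.307534

L=1670.361 V=73794.308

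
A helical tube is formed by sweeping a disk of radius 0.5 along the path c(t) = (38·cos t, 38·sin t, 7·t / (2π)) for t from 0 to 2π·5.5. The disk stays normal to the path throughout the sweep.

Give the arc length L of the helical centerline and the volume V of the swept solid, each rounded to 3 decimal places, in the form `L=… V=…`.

L=1313.750 V=1031.817

2πR = 2π·38 = 238.761042
per-turn = √(238.761042² + 7²) = √(57006.8350 + 49) = √57055.8350 = 238.863633
L = 5.5 × 238.863633 = 1313.749980
V = π·0.5² × L = 0.785398 × 1313.749980 = 1031.816821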